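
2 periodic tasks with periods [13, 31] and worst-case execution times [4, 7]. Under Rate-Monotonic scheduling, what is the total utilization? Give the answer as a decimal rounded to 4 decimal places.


Compute individual utilizations (exact fractions):
  Task 1: C/T = 4/13 (approx. 0.3077)
  Task 2: C/T = 7/31 (approx. 0.2258)
Total utilization U = 4/13 + 7/31 = 215/403
Rounded to 4 decimal places: U = 0.5335
RM (Liu & Layland) bound for 2 tasks = 0.828427; compare with U = 215/403 (approx. 0.533499)
U <= bound, so schedulable by RM sufficient condition.

0.5335


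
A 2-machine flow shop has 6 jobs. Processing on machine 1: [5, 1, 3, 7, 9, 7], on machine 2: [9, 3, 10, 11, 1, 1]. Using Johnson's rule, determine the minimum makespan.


Apply Johnson's rule:
  Group 1 (a <= b): [(2, 1, 3), (3, 3, 10), (1, 5, 9), (4, 7, 11)]
  Group 2 (a > b): [(5, 9, 1), (6, 7, 1)]
Optimal job order: [2, 3, 1, 4, 5, 6]
Schedule:
  Job 2: M1 done at 1, M2 done at 4
  Job 3: M1 done at 4, M2 done at 14
  Job 1: M1 done at 9, M2 done at 23
  Job 4: M1 done at 16, M2 done at 34
  Job 5: M1 done at 25, M2 done at 35
  Job 6: M1 done at 32, M2 done at 36
Makespan = 36

36


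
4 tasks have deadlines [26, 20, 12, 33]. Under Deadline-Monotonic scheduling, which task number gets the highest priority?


Sort tasks by relative deadline (ascending):
  Task 3: deadline = 12
  Task 2: deadline = 20
  Task 1: deadline = 26
  Task 4: deadline = 33
Priority order (highest first): [3, 2, 1, 4]
Highest priority task = 3

3


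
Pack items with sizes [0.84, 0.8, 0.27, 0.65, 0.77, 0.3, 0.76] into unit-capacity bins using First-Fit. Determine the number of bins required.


Place items sequentially using First-Fit:
  Item 0.84 -> new Bin 1
  Item 0.8 -> new Bin 2
  Item 0.27 -> new Bin 3
  Item 0.65 -> Bin 3 (now 0.92)
  Item 0.77 -> new Bin 4
  Item 0.3 -> new Bin 5
  Item 0.76 -> new Bin 6
Total bins used = 6

6


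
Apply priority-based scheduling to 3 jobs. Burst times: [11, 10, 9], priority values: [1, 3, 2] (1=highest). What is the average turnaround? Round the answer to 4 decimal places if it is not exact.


Sort by priority (ascending = highest first):
Order: [(1, 11), (2, 9), (3, 10)]
Completion times:
  Priority 1, burst=11, C=11
  Priority 2, burst=9, C=20
  Priority 3, burst=10, C=30
Average turnaround = 61/3 = 20.3333

20.3333


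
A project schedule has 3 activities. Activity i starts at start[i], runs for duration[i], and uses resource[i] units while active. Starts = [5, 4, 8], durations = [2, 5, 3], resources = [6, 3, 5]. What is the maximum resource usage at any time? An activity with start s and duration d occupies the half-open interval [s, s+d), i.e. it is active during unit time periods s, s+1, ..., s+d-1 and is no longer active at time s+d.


Each activity i is active on [start_i, start_i + duration_i).
Compute total resource usage per time slot:
  t=0: active resources = [], total = 0
  t=1: active resources = [], total = 0
  t=2: active resources = [], total = 0
  t=3: active resources = [], total = 0
  t=4: active resources = [3], total = 3
  t=5: active resources = [6, 3], total = 9
  t=6: active resources = [6, 3], total = 9
  t=7: active resources = [3], total = 3
  t=8: active resources = [3, 5], total = 8
  t=9: active resources = [5], total = 5
  t=10: active resources = [5], total = 5
Peak resource demand = 9

9


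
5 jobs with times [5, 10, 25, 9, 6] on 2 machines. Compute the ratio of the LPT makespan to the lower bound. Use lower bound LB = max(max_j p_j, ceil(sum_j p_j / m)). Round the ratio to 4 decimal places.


LPT order: [25, 10, 9, 6, 5]
Machine loads after assignment: [30, 25]
LPT makespan = 30
Lower bound = max(max_job, ceil(total/2)) = max(25, 28) = 28
Ratio = 30 / 28 = 1.0714

1.0714


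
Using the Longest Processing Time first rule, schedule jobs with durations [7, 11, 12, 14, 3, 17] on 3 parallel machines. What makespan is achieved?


Sort jobs in decreasing order (LPT): [17, 14, 12, 11, 7, 3]
Assign each job to the least loaded machine:
  Machine 1: jobs [17, 3], load = 20
  Machine 2: jobs [14, 7], load = 21
  Machine 3: jobs [12, 11], load = 23
Makespan = max load = 23

23


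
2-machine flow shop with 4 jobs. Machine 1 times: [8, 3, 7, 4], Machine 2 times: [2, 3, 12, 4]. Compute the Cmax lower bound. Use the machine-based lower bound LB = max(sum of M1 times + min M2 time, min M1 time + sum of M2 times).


LB1 = sum(M1 times) + min(M2 times) = 22 + 2 = 24
LB2 = min(M1 times) + sum(M2 times) = 3 + 21 = 24
Lower bound = max(LB1, LB2) = max(24, 24) = 24

24


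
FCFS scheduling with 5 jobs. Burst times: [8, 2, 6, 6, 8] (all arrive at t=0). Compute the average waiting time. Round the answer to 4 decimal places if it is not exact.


FCFS order (as given): [8, 2, 6, 6, 8]
Waiting times:
  Job 1: wait = 0
  Job 2: wait = 8
  Job 3: wait = 10
  Job 4: wait = 16
  Job 5: wait = 22
Sum of waiting times = 56
Average waiting time = 56/5 = 11.2

11.2


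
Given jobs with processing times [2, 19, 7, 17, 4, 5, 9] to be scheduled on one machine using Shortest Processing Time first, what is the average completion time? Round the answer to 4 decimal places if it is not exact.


Sort jobs by processing time (SPT order): [2, 4, 5, 7, 9, 17, 19]
Compute completion times sequentially:
  Job 1: processing = 2, completes at 2
  Job 2: processing = 4, completes at 6
  Job 3: processing = 5, completes at 11
  Job 4: processing = 7, completes at 18
  Job 5: processing = 9, completes at 27
  Job 6: processing = 17, completes at 44
  Job 7: processing = 19, completes at 63
Sum of completion times = 171
Average completion time = 171/7 = 24.4286

24.4286


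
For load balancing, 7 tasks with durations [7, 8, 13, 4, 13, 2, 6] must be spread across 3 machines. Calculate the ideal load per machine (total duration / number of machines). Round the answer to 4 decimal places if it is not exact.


Total processing time = 7 + 8 + 13 + 4 + 13 + 2 + 6 = 53
Number of machines = 3
Ideal balanced load = 53 / 3 = 17.6667

17.6667


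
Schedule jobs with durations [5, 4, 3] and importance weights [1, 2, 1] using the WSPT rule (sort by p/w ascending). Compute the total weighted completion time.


Compute p/w ratios and sort ascending (WSPT): [(4, 2), (3, 1), (5, 1)]
Compute weighted completion times:
  Job (p=4,w=2): C=4, w*C=2*4=8
  Job (p=3,w=1): C=7, w*C=1*7=7
  Job (p=5,w=1): C=12, w*C=1*12=12
Total weighted completion time = 27

27


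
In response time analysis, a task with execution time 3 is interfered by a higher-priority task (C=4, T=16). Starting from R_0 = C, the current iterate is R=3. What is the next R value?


R_next = C + ceil(R_prev / T_hp) * C_hp
ceil(3 / 16) = ceil(0.1875) = 1
Interference = 1 * 4 = 4
R_next = 3 + 4 = 7

7


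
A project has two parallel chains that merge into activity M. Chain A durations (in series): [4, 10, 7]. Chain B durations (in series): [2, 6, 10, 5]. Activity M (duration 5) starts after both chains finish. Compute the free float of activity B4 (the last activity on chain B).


ES(B4) = sum of predecessors on chain B = 18
EF(B4) = ES + duration = 18 + 5 = 23
Successor of B4 is M. ES(M) = max(sum(A), sum(B)) = max(21, 23) = 23
Free float = ES(successor) - EF(current) = 23 - 23 = 0

0


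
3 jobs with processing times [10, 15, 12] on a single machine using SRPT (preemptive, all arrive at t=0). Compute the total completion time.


Since all jobs arrive at t=0, SRPT equals SPT ordering.
SPT order: [10, 12, 15]
Completion times:
  Job 1: p=10, C=10
  Job 2: p=12, C=22
  Job 3: p=15, C=37
Total completion time = 10 + 22 + 37 = 69

69


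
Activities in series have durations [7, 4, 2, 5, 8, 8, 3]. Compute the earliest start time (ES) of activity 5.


Activity 5 starts after activities 1 through 4 complete.
Predecessor durations: [7, 4, 2, 5]
ES = 7 + 4 + 2 + 5 = 18

18


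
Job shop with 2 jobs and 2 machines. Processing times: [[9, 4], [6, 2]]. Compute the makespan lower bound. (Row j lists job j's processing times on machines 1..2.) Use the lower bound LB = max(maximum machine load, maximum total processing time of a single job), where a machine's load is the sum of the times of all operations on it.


Machine loads:
  Machine 1: 9 + 6 = 15
  Machine 2: 4 + 2 = 6
Max machine load = 15
Job totals:
  Job 1: 13
  Job 2: 8
Max job total = 13
Lower bound = max(15, 13) = 15

15


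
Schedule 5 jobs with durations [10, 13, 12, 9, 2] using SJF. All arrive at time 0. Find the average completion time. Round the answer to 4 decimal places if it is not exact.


SJF order (ascending): [2, 9, 10, 12, 13]
Completion times:
  Job 1: burst=2, C=2
  Job 2: burst=9, C=11
  Job 3: burst=10, C=21
  Job 4: burst=12, C=33
  Job 5: burst=13, C=46
Average completion = 113/5 = 22.6

22.6


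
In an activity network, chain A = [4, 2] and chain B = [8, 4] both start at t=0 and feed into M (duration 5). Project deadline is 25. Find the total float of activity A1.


Forward pass: ES(A1) = sum of predecessors on chain A = 0
EF = ES + duration = 0 + 4 = 4
Backward pass: LF(M) = deadline = 25; LS(M) = 25 - 5 = 20
LF(A1) = LS(M) - sum(successors on chain A) = 20 - 2 = 18
LS = LF - duration = 18 - 4 = 14
Total float = LS - ES = 14 - 0 = 14

14


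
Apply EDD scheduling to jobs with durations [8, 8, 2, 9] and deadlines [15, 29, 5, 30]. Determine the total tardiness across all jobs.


Sort by due date (EDD order): [(2, 5), (8, 15), (8, 29), (9, 30)]
Compute completion times and tardiness:
  Job 1: p=2, d=5, C=2, tardiness=max(0,2-5)=0
  Job 2: p=8, d=15, C=10, tardiness=max(0,10-15)=0
  Job 3: p=8, d=29, C=18, tardiness=max(0,18-29)=0
  Job 4: p=9, d=30, C=27, tardiness=max(0,27-30)=0
Total tardiness = 0

0


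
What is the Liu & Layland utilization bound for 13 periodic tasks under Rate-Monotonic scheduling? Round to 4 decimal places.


Compute 2^(1/13) = 1.0547660765
Subtract 1: 1.0547660765 - 1 = 0.0547660765
Multiply by n: 13 * 0.0547660765 = 0.7119589945
Round to 4 dp: 0.7120

0.7120


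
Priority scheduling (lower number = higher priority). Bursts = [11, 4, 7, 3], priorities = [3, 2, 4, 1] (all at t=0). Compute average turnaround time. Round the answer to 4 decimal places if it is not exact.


Sort by priority (ascending = highest first):
Order: [(1, 3), (2, 4), (3, 11), (4, 7)]
Completion times:
  Priority 1, burst=3, C=3
  Priority 2, burst=4, C=7
  Priority 3, burst=11, C=18
  Priority 4, burst=7, C=25
Average turnaround = 53/4 = 13.25

13.25


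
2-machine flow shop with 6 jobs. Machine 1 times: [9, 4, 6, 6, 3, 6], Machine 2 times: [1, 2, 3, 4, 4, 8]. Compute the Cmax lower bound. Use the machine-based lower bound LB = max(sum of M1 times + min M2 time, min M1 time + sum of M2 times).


LB1 = sum(M1 times) + min(M2 times) = 34 + 1 = 35
LB2 = min(M1 times) + sum(M2 times) = 3 + 22 = 25
Lower bound = max(LB1, LB2) = max(35, 25) = 35

35


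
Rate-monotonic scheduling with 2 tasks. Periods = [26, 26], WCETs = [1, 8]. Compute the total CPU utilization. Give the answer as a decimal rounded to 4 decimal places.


Compute individual utilizations (exact fractions):
  Task 1: C/T = 1/26 (approx. 0.0385)
  Task 2: C/T = 8/26 = 4/13 (approx. 0.3077)
Total utilization U = 1/26 + 4/13 = 9/26
Rounded to 4 decimal places: U = 0.3462
RM (Liu & Layland) bound for 2 tasks = 0.828427; compare with U = 9/26 (approx. 0.346154)
U <= bound, so schedulable by RM sufficient condition.

0.3462


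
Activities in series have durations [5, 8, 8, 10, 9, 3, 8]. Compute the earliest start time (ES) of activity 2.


Activity 2 starts after activities 1 through 1 complete.
Predecessor durations: [5]
ES = 5 = 5

5


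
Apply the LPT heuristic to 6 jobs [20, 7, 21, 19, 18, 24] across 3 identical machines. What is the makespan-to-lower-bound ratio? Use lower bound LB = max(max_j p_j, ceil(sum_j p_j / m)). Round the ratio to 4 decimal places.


LPT order: [24, 21, 20, 19, 18, 7]
Machine loads after assignment: [31, 39, 39]
LPT makespan = 39
Lower bound = max(max_job, ceil(total/3)) = max(24, 37) = 37
Ratio = 39 / 37 = 1.0541

1.0541


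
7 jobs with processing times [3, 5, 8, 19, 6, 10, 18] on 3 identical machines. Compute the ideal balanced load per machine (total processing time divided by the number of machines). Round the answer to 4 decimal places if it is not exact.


Total processing time = 3 + 5 + 8 + 19 + 6 + 10 + 18 = 69
Number of machines = 3
Ideal balanced load = 69 / 3 = 23.0

23.0


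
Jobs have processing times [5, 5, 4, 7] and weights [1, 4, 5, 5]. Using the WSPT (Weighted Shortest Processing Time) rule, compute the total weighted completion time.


Compute p/w ratios and sort ascending (WSPT): [(4, 5), (5, 4), (7, 5), (5, 1)]
Compute weighted completion times:
  Job (p=4,w=5): C=4, w*C=5*4=20
  Job (p=5,w=4): C=9, w*C=4*9=36
  Job (p=7,w=5): C=16, w*C=5*16=80
  Job (p=5,w=1): C=21, w*C=1*21=21
Total weighted completion time = 157

157


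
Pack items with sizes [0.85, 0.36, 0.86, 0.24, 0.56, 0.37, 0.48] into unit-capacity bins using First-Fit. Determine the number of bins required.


Place items sequentially using First-Fit:
  Item 0.85 -> new Bin 1
  Item 0.36 -> new Bin 2
  Item 0.86 -> new Bin 3
  Item 0.24 -> Bin 2 (now 0.6)
  Item 0.56 -> new Bin 4
  Item 0.37 -> Bin 2 (now 0.97)
  Item 0.48 -> new Bin 5
Total bins used = 5

5


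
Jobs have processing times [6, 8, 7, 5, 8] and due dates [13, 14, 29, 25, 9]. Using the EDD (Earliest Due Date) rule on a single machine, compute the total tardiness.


Sort by due date (EDD order): [(8, 9), (6, 13), (8, 14), (5, 25), (7, 29)]
Compute completion times and tardiness:
  Job 1: p=8, d=9, C=8, tardiness=max(0,8-9)=0
  Job 2: p=6, d=13, C=14, tardiness=max(0,14-13)=1
  Job 3: p=8, d=14, C=22, tardiness=max(0,22-14)=8
  Job 4: p=5, d=25, C=27, tardiness=max(0,27-25)=2
  Job 5: p=7, d=29, C=34, tardiness=max(0,34-29)=5
Total tardiness = 16

16


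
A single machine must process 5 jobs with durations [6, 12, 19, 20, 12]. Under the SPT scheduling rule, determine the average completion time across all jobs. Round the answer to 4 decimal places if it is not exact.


Sort jobs by processing time (SPT order): [6, 12, 12, 19, 20]
Compute completion times sequentially:
  Job 1: processing = 6, completes at 6
  Job 2: processing = 12, completes at 18
  Job 3: processing = 12, completes at 30
  Job 4: processing = 19, completes at 49
  Job 5: processing = 20, completes at 69
Sum of completion times = 172
Average completion time = 172/5 = 34.4

34.4


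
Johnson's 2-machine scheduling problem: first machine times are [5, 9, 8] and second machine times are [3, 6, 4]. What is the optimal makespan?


Apply Johnson's rule:
  Group 1 (a <= b): []
  Group 2 (a > b): [(2, 9, 6), (3, 8, 4), (1, 5, 3)]
Optimal job order: [2, 3, 1]
Schedule:
  Job 2: M1 done at 9, M2 done at 15
  Job 3: M1 done at 17, M2 done at 21
  Job 1: M1 done at 22, M2 done at 25
Makespan = 25

25


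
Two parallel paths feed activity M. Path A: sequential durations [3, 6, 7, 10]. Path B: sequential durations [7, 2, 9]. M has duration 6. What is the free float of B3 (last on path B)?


ES(B3) = sum of predecessors on chain B = 9
EF(B3) = ES + duration = 9 + 9 = 18
Successor of B3 is M. ES(M) = max(sum(A), sum(B)) = max(26, 18) = 26
Free float = ES(successor) - EF(current) = 26 - 18 = 8

8


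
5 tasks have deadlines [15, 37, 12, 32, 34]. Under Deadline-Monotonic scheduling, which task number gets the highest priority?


Sort tasks by relative deadline (ascending):
  Task 3: deadline = 12
  Task 1: deadline = 15
  Task 4: deadline = 32
  Task 5: deadline = 34
  Task 2: deadline = 37
Priority order (highest first): [3, 1, 4, 5, 2]
Highest priority task = 3

3


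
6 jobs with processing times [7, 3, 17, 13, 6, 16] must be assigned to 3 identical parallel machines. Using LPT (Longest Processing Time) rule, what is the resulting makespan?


Sort jobs in decreasing order (LPT): [17, 16, 13, 7, 6, 3]
Assign each job to the least loaded machine:
  Machine 1: jobs [17, 3], load = 20
  Machine 2: jobs [16, 6], load = 22
  Machine 3: jobs [13, 7], load = 20
Makespan = max load = 22

22


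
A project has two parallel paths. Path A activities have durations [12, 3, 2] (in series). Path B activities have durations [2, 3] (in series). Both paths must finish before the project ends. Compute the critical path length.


Path A total = 12 + 3 + 2 = 17
Path B total = 2 + 3 = 5
Critical path = longest path = max(17, 5) = 17

17


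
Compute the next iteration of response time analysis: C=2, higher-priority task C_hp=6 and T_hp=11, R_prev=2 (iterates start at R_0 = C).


R_next = C + ceil(R_prev / T_hp) * C_hp
ceil(2 / 11) = ceil(0.1818) = 1
Interference = 1 * 6 = 6
R_next = 2 + 6 = 8

8


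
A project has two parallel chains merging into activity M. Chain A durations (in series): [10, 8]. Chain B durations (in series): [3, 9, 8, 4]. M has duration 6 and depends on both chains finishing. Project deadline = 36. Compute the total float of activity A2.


Forward pass: ES(A2) = sum of predecessors on chain A = 10
EF = ES + duration = 10 + 8 = 18
Backward pass: LF(M) = deadline = 36; LS(M) = 36 - 6 = 30
LF(A2) = LS(M) - sum(successors on chain A) = 30 - 0 = 30
LS = LF - duration = 30 - 8 = 22
Total float = LS - ES = 22 - 10 = 12

12


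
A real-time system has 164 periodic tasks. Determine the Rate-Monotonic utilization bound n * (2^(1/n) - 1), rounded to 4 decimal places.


Compute 2^(1/164) = 1.0042354515
Subtract 1: 1.0042354515 - 1 = 0.0042354515
Multiply by n: 164 * 0.0042354515 = 0.6946140460
Round to 4 dp: 0.6946

0.6946


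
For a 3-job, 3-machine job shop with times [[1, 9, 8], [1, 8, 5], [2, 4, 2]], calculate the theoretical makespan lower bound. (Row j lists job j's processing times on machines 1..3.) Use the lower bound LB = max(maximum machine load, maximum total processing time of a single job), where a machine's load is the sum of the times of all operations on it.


Machine loads:
  Machine 1: 1 + 1 + 2 = 4
  Machine 2: 9 + 8 + 4 = 21
  Machine 3: 8 + 5 + 2 = 15
Max machine load = 21
Job totals:
  Job 1: 18
  Job 2: 14
  Job 3: 8
Max job total = 18
Lower bound = max(21, 18) = 21

21


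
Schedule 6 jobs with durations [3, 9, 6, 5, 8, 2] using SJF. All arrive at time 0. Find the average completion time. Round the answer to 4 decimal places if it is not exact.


SJF order (ascending): [2, 3, 5, 6, 8, 9]
Completion times:
  Job 1: burst=2, C=2
  Job 2: burst=3, C=5
  Job 3: burst=5, C=10
  Job 4: burst=6, C=16
  Job 5: burst=8, C=24
  Job 6: burst=9, C=33
Average completion = 90/6 = 15.0

15.0


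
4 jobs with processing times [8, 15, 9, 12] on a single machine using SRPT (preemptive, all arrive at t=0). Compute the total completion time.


Since all jobs arrive at t=0, SRPT equals SPT ordering.
SPT order: [8, 9, 12, 15]
Completion times:
  Job 1: p=8, C=8
  Job 2: p=9, C=17
  Job 3: p=12, C=29
  Job 4: p=15, C=44
Total completion time = 8 + 17 + 29 + 44 = 98

98


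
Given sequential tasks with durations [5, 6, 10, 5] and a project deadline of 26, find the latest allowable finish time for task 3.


LF(activity 3) = deadline - sum of successor durations
Successors: activities 4 through 4 with durations [5]
Sum of successor durations = 5
LF = 26 - 5 = 21

21


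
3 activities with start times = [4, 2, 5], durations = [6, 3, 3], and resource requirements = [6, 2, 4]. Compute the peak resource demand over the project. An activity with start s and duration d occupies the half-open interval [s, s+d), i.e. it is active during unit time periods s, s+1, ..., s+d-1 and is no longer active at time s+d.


Each activity i is active on [start_i, start_i + duration_i).
Compute total resource usage per time slot:
  t=0: active resources = [], total = 0
  t=1: active resources = [], total = 0
  t=2: active resources = [2], total = 2
  t=3: active resources = [2], total = 2
  t=4: active resources = [6, 2], total = 8
  t=5: active resources = [6, 4], total = 10
  t=6: active resources = [6, 4], total = 10
  t=7: active resources = [6, 4], total = 10
  t=8: active resources = [6], total = 6
  t=9: active resources = [6], total = 6
Peak resource demand = 10

10


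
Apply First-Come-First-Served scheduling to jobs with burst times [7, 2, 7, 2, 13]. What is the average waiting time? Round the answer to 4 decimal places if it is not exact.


FCFS order (as given): [7, 2, 7, 2, 13]
Waiting times:
  Job 1: wait = 0
  Job 2: wait = 7
  Job 3: wait = 9
  Job 4: wait = 16
  Job 5: wait = 18
Sum of waiting times = 50
Average waiting time = 50/5 = 10.0

10.0


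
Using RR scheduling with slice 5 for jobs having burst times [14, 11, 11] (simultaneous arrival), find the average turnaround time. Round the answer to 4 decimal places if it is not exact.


Time quantum = 5
Execution trace:
  J1 runs 5 units, time = 5
  J2 runs 5 units, time = 10
  J3 runs 5 units, time = 15
  J1 runs 5 units, time = 20
  J2 runs 5 units, time = 25
  J3 runs 5 units, time = 30
  J1 runs 4 units, time = 34
  J2 runs 1 units, time = 35
  J3 runs 1 units, time = 36
Finish times: [34, 35, 36]
Average turnaround = 105/3 = 35.0

35.0


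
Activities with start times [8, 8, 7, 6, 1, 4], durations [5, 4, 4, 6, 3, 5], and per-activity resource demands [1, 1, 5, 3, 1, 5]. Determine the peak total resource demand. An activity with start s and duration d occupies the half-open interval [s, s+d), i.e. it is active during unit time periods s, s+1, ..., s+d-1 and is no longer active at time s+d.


Each activity i is active on [start_i, start_i + duration_i).
Compute total resource usage per time slot:
  t=0: active resources = [], total = 0
  t=1: active resources = [1], total = 1
  t=2: active resources = [1], total = 1
  t=3: active resources = [1], total = 1
  t=4: active resources = [5], total = 5
  t=5: active resources = [5], total = 5
  t=6: active resources = [3, 5], total = 8
  t=7: active resources = [5, 3, 5], total = 13
  t=8: active resources = [1, 1, 5, 3, 5], total = 15
  t=9: active resources = [1, 1, 5, 3], total = 10
  t=10: active resources = [1, 1, 5, 3], total = 10
  t=11: active resources = [1, 1, 3], total = 5
  t=12: active resources = [1], total = 1
Peak resource demand = 15

15


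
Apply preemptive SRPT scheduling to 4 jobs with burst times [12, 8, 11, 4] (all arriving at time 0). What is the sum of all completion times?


Since all jobs arrive at t=0, SRPT equals SPT ordering.
SPT order: [4, 8, 11, 12]
Completion times:
  Job 1: p=4, C=4
  Job 2: p=8, C=12
  Job 3: p=11, C=23
  Job 4: p=12, C=35
Total completion time = 4 + 12 + 23 + 35 = 74

74


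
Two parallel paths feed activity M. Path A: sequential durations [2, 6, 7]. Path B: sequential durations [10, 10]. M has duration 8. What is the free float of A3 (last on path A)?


ES(A3) = sum of predecessors on chain A = 8
EF(A3) = ES + duration = 8 + 7 = 15
Successor of A3 is M. ES(M) = max(sum(A), sum(B)) = max(15, 20) = 20
Free float = ES(successor) - EF(current) = 20 - 15 = 5

5


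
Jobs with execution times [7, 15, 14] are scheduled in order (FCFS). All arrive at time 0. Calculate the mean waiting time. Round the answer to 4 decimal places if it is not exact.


FCFS order (as given): [7, 15, 14]
Waiting times:
  Job 1: wait = 0
  Job 2: wait = 7
  Job 3: wait = 22
Sum of waiting times = 29
Average waiting time = 29/3 = 9.6667

9.6667


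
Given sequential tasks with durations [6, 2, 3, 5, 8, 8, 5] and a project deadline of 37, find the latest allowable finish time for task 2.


LF(activity 2) = deadline - sum of successor durations
Successors: activities 3 through 7 with durations [3, 5, 8, 8, 5]
Sum of successor durations = 29
LF = 37 - 29 = 8

8


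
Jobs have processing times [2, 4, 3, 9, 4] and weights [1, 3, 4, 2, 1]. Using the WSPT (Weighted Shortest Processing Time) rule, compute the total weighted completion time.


Compute p/w ratios and sort ascending (WSPT): [(3, 4), (4, 3), (2, 1), (4, 1), (9, 2)]
Compute weighted completion times:
  Job (p=3,w=4): C=3, w*C=4*3=12
  Job (p=4,w=3): C=7, w*C=3*7=21
  Job (p=2,w=1): C=9, w*C=1*9=9
  Job (p=4,w=1): C=13, w*C=1*13=13
  Job (p=9,w=2): C=22, w*C=2*22=44
Total weighted completion time = 99

99


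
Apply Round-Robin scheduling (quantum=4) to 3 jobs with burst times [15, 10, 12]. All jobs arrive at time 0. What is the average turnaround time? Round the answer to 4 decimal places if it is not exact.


Time quantum = 4
Execution trace:
  J1 runs 4 units, time = 4
  J2 runs 4 units, time = 8
  J3 runs 4 units, time = 12
  J1 runs 4 units, time = 16
  J2 runs 4 units, time = 20
  J3 runs 4 units, time = 24
  J1 runs 4 units, time = 28
  J2 runs 2 units, time = 30
  J3 runs 4 units, time = 34
  J1 runs 3 units, time = 37
Finish times: [37, 30, 34]
Average turnaround = 101/3 = 33.6667

33.6667


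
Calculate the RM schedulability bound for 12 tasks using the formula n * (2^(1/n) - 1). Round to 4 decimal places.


Compute 2^(1/12) = 1.0594630944
Subtract 1: 1.0594630944 - 1 = 0.0594630944
Multiply by n: 12 * 0.0594630944 = 0.7135571328
Round to 4 dp: 0.7136

0.7136


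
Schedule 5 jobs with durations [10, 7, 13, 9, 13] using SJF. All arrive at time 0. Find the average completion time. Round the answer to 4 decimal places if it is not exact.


SJF order (ascending): [7, 9, 10, 13, 13]
Completion times:
  Job 1: burst=7, C=7
  Job 2: burst=9, C=16
  Job 3: burst=10, C=26
  Job 4: burst=13, C=39
  Job 5: burst=13, C=52
Average completion = 140/5 = 28.0

28.0


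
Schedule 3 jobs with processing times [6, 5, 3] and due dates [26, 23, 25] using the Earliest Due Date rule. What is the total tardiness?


Sort by due date (EDD order): [(5, 23), (3, 25), (6, 26)]
Compute completion times and tardiness:
  Job 1: p=5, d=23, C=5, tardiness=max(0,5-23)=0
  Job 2: p=3, d=25, C=8, tardiness=max(0,8-25)=0
  Job 3: p=6, d=26, C=14, tardiness=max(0,14-26)=0
Total tardiness = 0

0


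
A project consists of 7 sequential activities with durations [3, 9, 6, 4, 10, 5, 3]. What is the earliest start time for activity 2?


Activity 2 starts after activities 1 through 1 complete.
Predecessor durations: [3]
ES = 3 = 3

3


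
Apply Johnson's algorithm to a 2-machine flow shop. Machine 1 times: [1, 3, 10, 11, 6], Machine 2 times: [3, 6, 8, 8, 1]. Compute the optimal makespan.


Apply Johnson's rule:
  Group 1 (a <= b): [(1, 1, 3), (2, 3, 6)]
  Group 2 (a > b): [(3, 10, 8), (4, 11, 8), (5, 6, 1)]
Optimal job order: [1, 2, 3, 4, 5]
Schedule:
  Job 1: M1 done at 1, M2 done at 4
  Job 2: M1 done at 4, M2 done at 10
  Job 3: M1 done at 14, M2 done at 22
  Job 4: M1 done at 25, M2 done at 33
  Job 5: M1 done at 31, M2 done at 34
Makespan = 34

34


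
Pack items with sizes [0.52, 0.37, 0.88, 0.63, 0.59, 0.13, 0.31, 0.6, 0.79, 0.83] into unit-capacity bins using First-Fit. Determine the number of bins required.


Place items sequentially using First-Fit:
  Item 0.52 -> new Bin 1
  Item 0.37 -> Bin 1 (now 0.89)
  Item 0.88 -> new Bin 2
  Item 0.63 -> new Bin 3
  Item 0.59 -> new Bin 4
  Item 0.13 -> Bin 3 (now 0.76)
  Item 0.31 -> Bin 4 (now 0.9)
  Item 0.6 -> new Bin 5
  Item 0.79 -> new Bin 6
  Item 0.83 -> new Bin 7
Total bins used = 7

7


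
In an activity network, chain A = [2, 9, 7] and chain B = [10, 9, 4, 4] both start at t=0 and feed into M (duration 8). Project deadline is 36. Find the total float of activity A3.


Forward pass: ES(A3) = sum of predecessors on chain A = 11
EF = ES + duration = 11 + 7 = 18
Backward pass: LF(M) = deadline = 36; LS(M) = 36 - 8 = 28
LF(A3) = LS(M) - sum(successors on chain A) = 28 - 0 = 28
LS = LF - duration = 28 - 7 = 21
Total float = LS - ES = 21 - 11 = 10

10


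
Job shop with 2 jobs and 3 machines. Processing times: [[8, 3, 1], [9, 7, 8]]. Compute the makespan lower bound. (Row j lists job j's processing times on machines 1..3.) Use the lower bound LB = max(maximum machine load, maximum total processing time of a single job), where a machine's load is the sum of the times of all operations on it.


Machine loads:
  Machine 1: 8 + 9 = 17
  Machine 2: 3 + 7 = 10
  Machine 3: 1 + 8 = 9
Max machine load = 17
Job totals:
  Job 1: 12
  Job 2: 24
Max job total = 24
Lower bound = max(17, 24) = 24

24


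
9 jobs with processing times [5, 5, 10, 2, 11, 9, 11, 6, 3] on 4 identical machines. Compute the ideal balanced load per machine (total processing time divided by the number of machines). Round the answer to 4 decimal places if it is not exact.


Total processing time = 5 + 5 + 10 + 2 + 11 + 9 + 11 + 6 + 3 = 62
Number of machines = 4
Ideal balanced load = 62 / 4 = 15.5

15.5


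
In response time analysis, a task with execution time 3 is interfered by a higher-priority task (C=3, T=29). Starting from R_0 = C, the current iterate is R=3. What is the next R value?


R_next = C + ceil(R_prev / T_hp) * C_hp
ceil(3 / 29) = ceil(0.1034) = 1
Interference = 1 * 3 = 3
R_next = 3 + 3 = 6

6


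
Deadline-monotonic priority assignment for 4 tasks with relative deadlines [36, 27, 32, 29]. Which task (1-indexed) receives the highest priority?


Sort tasks by relative deadline (ascending):
  Task 2: deadline = 27
  Task 4: deadline = 29
  Task 3: deadline = 32
  Task 1: deadline = 36
Priority order (highest first): [2, 4, 3, 1]
Highest priority task = 2

2


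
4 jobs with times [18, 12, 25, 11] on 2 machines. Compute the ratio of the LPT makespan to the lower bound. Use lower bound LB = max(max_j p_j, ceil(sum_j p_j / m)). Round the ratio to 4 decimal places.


LPT order: [25, 18, 12, 11]
Machine loads after assignment: [36, 30]
LPT makespan = 36
Lower bound = max(max_job, ceil(total/2)) = max(25, 33) = 33
Ratio = 36 / 33 = 1.0909

1.0909


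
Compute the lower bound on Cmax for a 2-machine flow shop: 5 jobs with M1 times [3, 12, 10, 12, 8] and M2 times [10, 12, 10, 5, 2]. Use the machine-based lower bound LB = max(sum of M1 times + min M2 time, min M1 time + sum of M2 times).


LB1 = sum(M1 times) + min(M2 times) = 45 + 2 = 47
LB2 = min(M1 times) + sum(M2 times) = 3 + 39 = 42
Lower bound = max(LB1, LB2) = max(47, 42) = 47

47


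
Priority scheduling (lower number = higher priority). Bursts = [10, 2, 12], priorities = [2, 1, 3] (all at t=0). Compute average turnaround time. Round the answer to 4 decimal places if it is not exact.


Sort by priority (ascending = highest first):
Order: [(1, 2), (2, 10), (3, 12)]
Completion times:
  Priority 1, burst=2, C=2
  Priority 2, burst=10, C=12
  Priority 3, burst=12, C=24
Average turnaround = 38/3 = 12.6667

12.6667


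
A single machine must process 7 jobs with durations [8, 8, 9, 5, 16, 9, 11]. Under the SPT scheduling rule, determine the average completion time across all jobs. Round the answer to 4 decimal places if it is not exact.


Sort jobs by processing time (SPT order): [5, 8, 8, 9, 9, 11, 16]
Compute completion times sequentially:
  Job 1: processing = 5, completes at 5
  Job 2: processing = 8, completes at 13
  Job 3: processing = 8, completes at 21
  Job 4: processing = 9, completes at 30
  Job 5: processing = 9, completes at 39
  Job 6: processing = 11, completes at 50
  Job 7: processing = 16, completes at 66
Sum of completion times = 224
Average completion time = 224/7 = 32.0

32.0


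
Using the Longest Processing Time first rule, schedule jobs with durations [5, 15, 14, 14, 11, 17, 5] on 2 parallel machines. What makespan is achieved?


Sort jobs in decreasing order (LPT): [17, 15, 14, 14, 11, 5, 5]
Assign each job to the least loaded machine:
  Machine 1: jobs [17, 14, 5, 5], load = 41
  Machine 2: jobs [15, 14, 11], load = 40
Makespan = max load = 41

41


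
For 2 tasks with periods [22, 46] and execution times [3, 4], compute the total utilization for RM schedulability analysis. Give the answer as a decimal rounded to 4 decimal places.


Compute individual utilizations (exact fractions):
  Task 1: C/T = 3/22 (approx. 0.1364)
  Task 2: C/T = 4/46 = 2/23 (approx. 0.087)
Total utilization U = 3/22 + 2/23 = 113/506
Rounded to 4 decimal places: U = 0.2233
RM (Liu & Layland) bound for 2 tasks = 0.828427; compare with U = 113/506 (approx. 0.223320)
U <= bound, so schedulable by RM sufficient condition.

0.2233


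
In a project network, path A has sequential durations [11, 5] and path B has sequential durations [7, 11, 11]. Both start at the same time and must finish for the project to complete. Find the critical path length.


Path A total = 11 + 5 = 16
Path B total = 7 + 11 + 11 = 29
Critical path = longest path = max(16, 29) = 29

29


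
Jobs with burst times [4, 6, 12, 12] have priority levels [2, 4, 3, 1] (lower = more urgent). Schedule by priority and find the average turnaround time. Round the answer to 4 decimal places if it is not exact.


Sort by priority (ascending = highest first):
Order: [(1, 12), (2, 4), (3, 12), (4, 6)]
Completion times:
  Priority 1, burst=12, C=12
  Priority 2, burst=4, C=16
  Priority 3, burst=12, C=28
  Priority 4, burst=6, C=34
Average turnaround = 90/4 = 22.5

22.5


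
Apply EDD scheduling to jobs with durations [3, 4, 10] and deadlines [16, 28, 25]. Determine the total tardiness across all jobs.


Sort by due date (EDD order): [(3, 16), (10, 25), (4, 28)]
Compute completion times and tardiness:
  Job 1: p=3, d=16, C=3, tardiness=max(0,3-16)=0
  Job 2: p=10, d=25, C=13, tardiness=max(0,13-25)=0
  Job 3: p=4, d=28, C=17, tardiness=max(0,17-28)=0
Total tardiness = 0

0


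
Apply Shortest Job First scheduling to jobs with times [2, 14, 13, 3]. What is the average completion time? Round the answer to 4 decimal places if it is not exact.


SJF order (ascending): [2, 3, 13, 14]
Completion times:
  Job 1: burst=2, C=2
  Job 2: burst=3, C=5
  Job 3: burst=13, C=18
  Job 4: burst=14, C=32
Average completion = 57/4 = 14.25

14.25


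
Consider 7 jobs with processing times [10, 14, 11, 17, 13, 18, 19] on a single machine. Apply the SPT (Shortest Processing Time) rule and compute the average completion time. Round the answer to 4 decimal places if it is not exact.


Sort jobs by processing time (SPT order): [10, 11, 13, 14, 17, 18, 19]
Compute completion times sequentially:
  Job 1: processing = 10, completes at 10
  Job 2: processing = 11, completes at 21
  Job 3: processing = 13, completes at 34
  Job 4: processing = 14, completes at 48
  Job 5: processing = 17, completes at 65
  Job 6: processing = 18, completes at 83
  Job 7: processing = 19, completes at 102
Sum of completion times = 363
Average completion time = 363/7 = 51.8571

51.8571


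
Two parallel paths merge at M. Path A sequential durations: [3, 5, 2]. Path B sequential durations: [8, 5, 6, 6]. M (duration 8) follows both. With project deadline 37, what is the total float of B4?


Forward pass: ES(B4) = sum of predecessors on chain B = 19
EF = ES + duration = 19 + 6 = 25
Backward pass: LF(M) = deadline = 37; LS(M) = 37 - 8 = 29
LF(B4) = LS(M) - sum(successors on chain B) = 29 - 0 = 29
LS = LF - duration = 29 - 6 = 23
Total float = LS - ES = 23 - 19 = 4

4


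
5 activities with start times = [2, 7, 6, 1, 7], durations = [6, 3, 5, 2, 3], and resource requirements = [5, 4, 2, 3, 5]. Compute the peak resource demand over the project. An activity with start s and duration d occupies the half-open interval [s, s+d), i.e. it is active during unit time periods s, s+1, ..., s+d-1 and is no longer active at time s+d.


Each activity i is active on [start_i, start_i + duration_i).
Compute total resource usage per time slot:
  t=0: active resources = [], total = 0
  t=1: active resources = [3], total = 3
  t=2: active resources = [5, 3], total = 8
  t=3: active resources = [5], total = 5
  t=4: active resources = [5], total = 5
  t=5: active resources = [5], total = 5
  t=6: active resources = [5, 2], total = 7
  t=7: active resources = [5, 4, 2, 5], total = 16
  t=8: active resources = [4, 2, 5], total = 11
  t=9: active resources = [4, 2, 5], total = 11
  t=10: active resources = [2], total = 2
Peak resource demand = 16

16


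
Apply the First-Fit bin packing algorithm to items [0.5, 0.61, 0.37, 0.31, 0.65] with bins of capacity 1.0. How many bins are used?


Place items sequentially using First-Fit:
  Item 0.5 -> new Bin 1
  Item 0.61 -> new Bin 2
  Item 0.37 -> Bin 1 (now 0.87)
  Item 0.31 -> Bin 2 (now 0.92)
  Item 0.65 -> new Bin 3
Total bins used = 3

3


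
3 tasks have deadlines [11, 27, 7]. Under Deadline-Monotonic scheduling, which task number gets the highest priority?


Sort tasks by relative deadline (ascending):
  Task 3: deadline = 7
  Task 1: deadline = 11
  Task 2: deadline = 27
Priority order (highest first): [3, 1, 2]
Highest priority task = 3

3


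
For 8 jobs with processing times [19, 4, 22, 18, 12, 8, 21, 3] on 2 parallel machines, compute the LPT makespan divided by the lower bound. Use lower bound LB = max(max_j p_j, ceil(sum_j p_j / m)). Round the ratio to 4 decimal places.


LPT order: [22, 21, 19, 18, 12, 8, 4, 3]
Machine loads after assignment: [55, 52]
LPT makespan = 55
Lower bound = max(max_job, ceil(total/2)) = max(22, 54) = 54
Ratio = 55 / 54 = 1.0185

1.0185


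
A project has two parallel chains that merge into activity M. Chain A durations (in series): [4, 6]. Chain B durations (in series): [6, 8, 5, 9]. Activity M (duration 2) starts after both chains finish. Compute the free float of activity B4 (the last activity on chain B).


ES(B4) = sum of predecessors on chain B = 19
EF(B4) = ES + duration = 19 + 9 = 28
Successor of B4 is M. ES(M) = max(sum(A), sum(B)) = max(10, 28) = 28
Free float = ES(successor) - EF(current) = 28 - 28 = 0

0


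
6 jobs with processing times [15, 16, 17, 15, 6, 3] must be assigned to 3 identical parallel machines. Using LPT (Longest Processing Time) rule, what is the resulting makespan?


Sort jobs in decreasing order (LPT): [17, 16, 15, 15, 6, 3]
Assign each job to the least loaded machine:
  Machine 1: jobs [17, 3], load = 20
  Machine 2: jobs [16, 6], load = 22
  Machine 3: jobs [15, 15], load = 30
Makespan = max load = 30

30


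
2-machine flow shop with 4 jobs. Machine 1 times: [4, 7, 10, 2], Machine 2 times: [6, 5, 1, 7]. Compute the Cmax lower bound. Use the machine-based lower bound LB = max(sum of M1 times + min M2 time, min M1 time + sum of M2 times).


LB1 = sum(M1 times) + min(M2 times) = 23 + 1 = 24
LB2 = min(M1 times) + sum(M2 times) = 2 + 19 = 21
Lower bound = max(LB1, LB2) = max(24, 21) = 24

24


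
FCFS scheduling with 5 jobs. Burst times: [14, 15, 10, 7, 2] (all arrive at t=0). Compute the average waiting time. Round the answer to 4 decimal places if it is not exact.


FCFS order (as given): [14, 15, 10, 7, 2]
Waiting times:
  Job 1: wait = 0
  Job 2: wait = 14
  Job 3: wait = 29
  Job 4: wait = 39
  Job 5: wait = 46
Sum of waiting times = 128
Average waiting time = 128/5 = 25.6

25.6


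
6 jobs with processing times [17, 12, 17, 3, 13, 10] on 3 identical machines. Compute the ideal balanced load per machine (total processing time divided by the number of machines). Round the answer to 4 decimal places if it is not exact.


Total processing time = 17 + 12 + 17 + 3 + 13 + 10 = 72
Number of machines = 3
Ideal balanced load = 72 / 3 = 24.0

24.0


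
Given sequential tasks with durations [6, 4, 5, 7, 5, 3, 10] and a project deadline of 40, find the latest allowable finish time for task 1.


LF(activity 1) = deadline - sum of successor durations
Successors: activities 2 through 7 with durations [4, 5, 7, 5, 3, 10]
Sum of successor durations = 34
LF = 40 - 34 = 6

6


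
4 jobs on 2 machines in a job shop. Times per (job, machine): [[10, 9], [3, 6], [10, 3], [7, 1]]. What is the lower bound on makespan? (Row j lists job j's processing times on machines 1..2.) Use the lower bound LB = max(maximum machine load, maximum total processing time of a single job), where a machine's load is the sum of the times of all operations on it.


Machine loads:
  Machine 1: 10 + 3 + 10 + 7 = 30
  Machine 2: 9 + 6 + 3 + 1 = 19
Max machine load = 30
Job totals:
  Job 1: 19
  Job 2: 9
  Job 3: 13
  Job 4: 8
Max job total = 19
Lower bound = max(30, 19) = 30

30
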